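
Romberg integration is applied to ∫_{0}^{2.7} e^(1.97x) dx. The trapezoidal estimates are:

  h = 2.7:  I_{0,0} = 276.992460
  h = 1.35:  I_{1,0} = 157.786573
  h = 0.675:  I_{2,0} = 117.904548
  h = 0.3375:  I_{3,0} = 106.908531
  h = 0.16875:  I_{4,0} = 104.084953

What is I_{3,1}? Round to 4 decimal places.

103.2432

Richardson extrapolation on the trapezoidal column (denominator 4−1=3):
I_{3,1} = (4·106.908531 − 117.904548) / 3 = 103.243192
(Column j=1 coincides with Simpson's rule on the same nodes.)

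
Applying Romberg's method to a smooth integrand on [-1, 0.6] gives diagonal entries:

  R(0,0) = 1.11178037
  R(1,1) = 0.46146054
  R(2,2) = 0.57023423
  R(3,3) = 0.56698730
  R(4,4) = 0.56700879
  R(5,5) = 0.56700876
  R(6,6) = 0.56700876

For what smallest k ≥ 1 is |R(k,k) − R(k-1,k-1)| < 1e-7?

k = 5

|R(1,1) − R(0,0)| = 0.65031983 ≥ 1e-7
|R(2,2) − R(1,1)| = 0.10877369 ≥ 1e-7
|R(3,3) − R(2,2)| = 0.00324693 ≥ 1e-7
|R(4,4) − R(3,3)| = 0.00002149 ≥ 1e-7
|R(5,5) − R(4,4)| = 0.00000003 < 1e-7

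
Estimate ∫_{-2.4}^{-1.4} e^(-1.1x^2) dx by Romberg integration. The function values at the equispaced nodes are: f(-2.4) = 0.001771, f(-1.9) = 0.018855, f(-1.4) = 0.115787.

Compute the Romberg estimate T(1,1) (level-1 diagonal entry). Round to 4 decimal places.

0.0322

T(0,0) (trapezoid, 1 panel, h=1.0000): 0.058779
T(1,0) (trapezoid, 2 panels, h=0.5000): 0.038817
T(1,1) = 0.038817 + (0.038817 − 0.058779)/3 = 0.032163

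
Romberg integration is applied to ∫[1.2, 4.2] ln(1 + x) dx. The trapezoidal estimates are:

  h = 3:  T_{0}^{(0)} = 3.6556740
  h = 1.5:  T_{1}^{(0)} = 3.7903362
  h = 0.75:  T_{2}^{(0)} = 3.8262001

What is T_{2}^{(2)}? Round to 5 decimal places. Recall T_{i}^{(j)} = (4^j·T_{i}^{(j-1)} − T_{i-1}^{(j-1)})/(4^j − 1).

Richardson extrapolation on the trapezoidal column (denominator 4−1=3):
T_{1}^{(1)} = 3.7903362 + (3.7903362 − 3.6556740)/3 = 3.8352236
T_{2}^{(1)} = (4·3.8262001 − 3.7903362) / 3 = 3.8381547
T_{2}^{(2)} = 3.8381547 + (3.8381547 − 3.8352236)/15 = 3.8383501
(Column j=1 coincides with Simpson's rule on the same nodes.)

3.83835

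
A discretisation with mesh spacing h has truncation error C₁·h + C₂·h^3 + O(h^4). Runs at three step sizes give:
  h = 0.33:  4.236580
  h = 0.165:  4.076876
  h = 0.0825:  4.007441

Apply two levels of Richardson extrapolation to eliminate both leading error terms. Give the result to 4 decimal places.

3.9410

First eliminate the h term (factor 2^1 = 2):
  B₁ = (2·4.076876 − 4.236580)/1 = 3.917172
  B₂ = (2·4.007441 − 4.076876)/1 = 3.938006
Then eliminate the h^3 term (factor 2^3 = 8):
  (8·3.938006 − 3.917172)/7 = 3.940982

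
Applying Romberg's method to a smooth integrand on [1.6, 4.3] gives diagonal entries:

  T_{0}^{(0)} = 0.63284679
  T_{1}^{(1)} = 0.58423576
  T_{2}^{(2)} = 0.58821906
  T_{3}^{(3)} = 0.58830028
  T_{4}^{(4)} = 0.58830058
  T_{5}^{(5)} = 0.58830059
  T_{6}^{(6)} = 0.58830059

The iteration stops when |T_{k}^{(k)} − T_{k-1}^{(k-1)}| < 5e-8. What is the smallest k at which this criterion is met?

|T_{1}^{(1)} − T_{0}^{(0)}| = 0.04861103 ≥ 5e-8
|T_{2}^{(2)} − T_{1}^{(1)}| = 0.00398330 ≥ 5e-8
|T_{3}^{(3)} − T_{2}^{(2)}| = 0.00008122 ≥ 5e-8
|T_{4}^{(4)} − T_{3}^{(3)}| = 0.00000030 ≥ 5e-8
|T_{5}^{(5)} − T_{4}^{(4)}| = 0.00000001 < 5e-8

k = 5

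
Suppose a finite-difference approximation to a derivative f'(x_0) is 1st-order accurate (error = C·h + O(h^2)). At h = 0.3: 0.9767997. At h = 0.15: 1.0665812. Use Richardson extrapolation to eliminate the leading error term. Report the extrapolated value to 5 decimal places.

The leading error scales as h; refining by a factor of 2 reduces it by 2^1 = 2.
Extrapolated value = (2·A(h/2) − A(h)) / (2 − 1)
= (2·1.0665812 − 0.9767997) / 1
= 1.1563627 / 1 = 1.1563627

1.15636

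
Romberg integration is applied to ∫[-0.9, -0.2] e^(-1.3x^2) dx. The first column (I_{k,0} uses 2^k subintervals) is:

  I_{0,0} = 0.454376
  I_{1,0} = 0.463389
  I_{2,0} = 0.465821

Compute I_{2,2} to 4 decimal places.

Richardson extrapolation on the trapezoidal column (denominator 4−1=3):
I_{1,1} = 0.463389 + (0.463389 − 0.454376)/3 = 0.466393
I_{2,1} = (4·0.465821 − 0.463389) / 3 = 0.466632
I_{2,2} = 0.466632 + (0.466632 − 0.466393)/15 = 0.466648

0.4666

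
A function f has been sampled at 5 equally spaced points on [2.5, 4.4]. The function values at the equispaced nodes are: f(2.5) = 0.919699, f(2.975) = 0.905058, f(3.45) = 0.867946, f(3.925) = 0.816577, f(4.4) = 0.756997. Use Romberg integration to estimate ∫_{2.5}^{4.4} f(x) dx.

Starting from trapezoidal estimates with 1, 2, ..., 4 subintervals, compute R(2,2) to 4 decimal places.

R(0,0) (trapezoid, 1 panel, h=1.9000): 1.592861
R(1,0) (trapezoid, 2 panels, h=0.9500): 1.620979
R(2,0) (trapezoid, 4 panels, h=0.4750): 1.628266
R(1,1) = 1.620979 + (1.620979 − 1.592861)/3 = 1.630352
R(2,1) = 1.628266 + (1.628266 − 1.620979)/3 = 1.630695
R(2,2) = 1.630695 + (1.630695 − 1.630352)/15 = 1.630718

1.6307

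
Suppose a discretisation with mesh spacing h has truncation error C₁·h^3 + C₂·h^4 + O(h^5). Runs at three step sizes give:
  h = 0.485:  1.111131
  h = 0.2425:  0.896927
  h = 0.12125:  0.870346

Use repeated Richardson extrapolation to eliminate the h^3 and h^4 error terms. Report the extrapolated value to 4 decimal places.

First eliminate the h^3 term (factor 2^3 = 8):
  B₁ = (8·0.896927 − 1.111131)/7 = 0.866326
  B₂ = (8·0.870346 − 0.896927)/7 = 0.866549
Then eliminate the h^4 term (factor 2^4 = 16):
  (16·0.866549 − 0.866326)/15 = 0.866564

0.8666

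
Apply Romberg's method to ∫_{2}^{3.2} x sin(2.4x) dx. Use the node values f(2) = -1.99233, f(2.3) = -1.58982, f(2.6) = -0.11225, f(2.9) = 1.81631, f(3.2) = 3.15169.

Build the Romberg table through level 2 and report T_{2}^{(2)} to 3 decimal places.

T_{0}^{(0)} (trapezoid, 1 panel, h=1.2000): 0.69562
T_{1}^{(0)} (trapezoid, 2 panels, h=0.6000): 0.28046
T_{2}^{(0)} (trapezoid, 4 panels, h=0.3000): 0.20818
T_{1}^{(1)} = 0.28046 + (0.28046 − 0.69562)/3 = 0.14207
T_{2}^{(1)} = 0.20818 + (0.20818 − 0.28046)/3 = 0.18409
T_{2}^{(2)} = 0.18409 + (0.18409 − 0.14207)/15 = 0.18689

0.187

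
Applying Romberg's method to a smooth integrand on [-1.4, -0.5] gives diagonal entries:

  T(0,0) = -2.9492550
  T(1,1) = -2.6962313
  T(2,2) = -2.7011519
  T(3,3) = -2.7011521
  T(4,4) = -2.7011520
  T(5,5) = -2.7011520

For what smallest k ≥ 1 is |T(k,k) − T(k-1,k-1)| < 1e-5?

|T(1,1) − T(0,0)| = 0.2530237 ≥ 1e-5
|T(2,2) − T(1,1)| = 0.0049206 ≥ 1e-5
|T(3,3) − T(2,2)| = 0.0000002 < 1e-5

k = 3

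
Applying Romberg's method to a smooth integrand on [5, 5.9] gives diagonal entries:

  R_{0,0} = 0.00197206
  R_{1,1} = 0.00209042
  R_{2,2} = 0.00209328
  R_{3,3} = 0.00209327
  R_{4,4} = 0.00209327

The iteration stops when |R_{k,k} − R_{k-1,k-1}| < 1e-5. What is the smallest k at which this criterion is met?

|R_{1,1} − R_{0,0}| = 0.00011836 ≥ 1e-5
|R_{2,2} − R_{1,1}| = 0.00000286 < 1e-5

k = 2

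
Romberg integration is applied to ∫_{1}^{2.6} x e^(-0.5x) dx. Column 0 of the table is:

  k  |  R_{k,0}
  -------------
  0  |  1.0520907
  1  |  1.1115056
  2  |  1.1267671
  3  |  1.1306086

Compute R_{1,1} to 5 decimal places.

Richardson extrapolation on the trapezoidal column (denominator 4−1=3):
R_{1,1} = 1.1115056 + (1.1115056 − 1.0520907)/3 = 1.1313106

1.13131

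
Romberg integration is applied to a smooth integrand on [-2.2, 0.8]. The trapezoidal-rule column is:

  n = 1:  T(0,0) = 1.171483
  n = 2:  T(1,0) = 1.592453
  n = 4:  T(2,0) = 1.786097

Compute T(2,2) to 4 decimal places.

1.8585

Richardson extrapolation on the trapezoidal column (denominator 4−1=3):
T(1,1) = (4·1.592453 − 1.171483) / 3 = 1.732776
T(2,1) = (4·1.786097 − 1.592453) / 3 = 1.850645
T(2,2) = 1.850645 + (1.850645 − 1.732776)/15 = 1.858503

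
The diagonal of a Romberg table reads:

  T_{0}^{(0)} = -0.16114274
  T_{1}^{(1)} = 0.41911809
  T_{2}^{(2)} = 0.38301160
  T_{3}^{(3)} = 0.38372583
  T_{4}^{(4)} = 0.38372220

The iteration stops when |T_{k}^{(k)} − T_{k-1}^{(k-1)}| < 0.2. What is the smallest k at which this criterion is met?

k = 2

|T_{1}^{(1)} − T_{0}^{(0)}| = 0.58026083 ≥ 0.2
|T_{2}^{(2)} − T_{1}^{(1)}| = 0.03610649 < 0.2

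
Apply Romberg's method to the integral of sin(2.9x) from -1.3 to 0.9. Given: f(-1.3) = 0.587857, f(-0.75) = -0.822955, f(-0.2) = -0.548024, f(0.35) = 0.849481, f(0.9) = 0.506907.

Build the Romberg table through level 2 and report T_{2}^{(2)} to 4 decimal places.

T_{0}^{(0)} (trapezoid, 1 panel, h=2.2000): 1.204240
T_{1}^{(0)} (trapezoid, 2 panels, h=1.1000): -0.000706
T_{2}^{(0)} (trapezoid, 4 panels, h=0.5500): 0.014236
T_{1}^{(1)} = -0.000706 + (-0.000706 − 1.204240)/3 = -0.402355
T_{2}^{(1)} = 0.014236 + (0.014236 − (-0.000706))/3 = 0.019217
T_{2}^{(2)} = 0.019217 + (0.019217 − (-0.402355))/15 = 0.047322

0.0473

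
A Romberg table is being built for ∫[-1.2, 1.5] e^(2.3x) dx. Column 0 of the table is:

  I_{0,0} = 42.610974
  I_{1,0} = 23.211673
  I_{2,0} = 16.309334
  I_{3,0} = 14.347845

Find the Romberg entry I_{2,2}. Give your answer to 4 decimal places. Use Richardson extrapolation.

Richardson extrapolation on the trapezoidal column (denominator 4−1=3):
I_{1,1} = (4·23.211673 − 42.610974) / 3 = 16.745239
I_{2,1} = (4·16.309334 − 23.211673) / 3 = 14.008554
I_{2,2} = (16·14.008554 − 16.745239) / 15 = 13.826108
(Column j=1 coincides with Simpson's rule on the same nodes.)

13.8261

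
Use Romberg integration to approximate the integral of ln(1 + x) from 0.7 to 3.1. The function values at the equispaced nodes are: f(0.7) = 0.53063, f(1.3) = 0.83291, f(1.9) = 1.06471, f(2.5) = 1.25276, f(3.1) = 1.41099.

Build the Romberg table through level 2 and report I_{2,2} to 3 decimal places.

2.483

I_{0,0} (trapezoid, 1 panel, h=2.4000): 2.32994
I_{1,0} (trapezoid, 2 panels, h=1.2000): 2.44262
I_{2,0} (trapezoid, 4 panels, h=0.6000): 2.47271
I_{1,1} = 2.44262 + (2.44262 − 2.32994)/3 = 2.48018
I_{2,1} = 2.47271 + (2.47271 − 2.44262)/3 = 2.48274
I_{2,2} = 2.48274 + (2.48274 − 2.48018)/15 = 2.48291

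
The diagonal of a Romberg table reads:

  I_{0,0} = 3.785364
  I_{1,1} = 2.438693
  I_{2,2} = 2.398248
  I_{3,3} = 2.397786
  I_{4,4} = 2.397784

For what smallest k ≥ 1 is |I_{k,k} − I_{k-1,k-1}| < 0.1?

|I_{1,1} − I_{0,0}| = 1.346671 ≥ 0.1
|I_{2,2} − I_{1,1}| = 0.040445 < 0.1

k = 2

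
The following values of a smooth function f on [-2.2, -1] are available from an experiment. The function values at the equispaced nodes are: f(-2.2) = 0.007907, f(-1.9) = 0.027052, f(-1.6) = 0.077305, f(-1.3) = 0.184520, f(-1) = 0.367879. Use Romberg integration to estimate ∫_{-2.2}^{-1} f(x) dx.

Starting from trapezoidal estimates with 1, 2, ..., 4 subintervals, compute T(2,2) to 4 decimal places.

0.1377

T(0,0) (trapezoid, 1 panel, h=1.2000): 0.225472
T(1,0) (trapezoid, 2 panels, h=0.6000): 0.159119
T(2,0) (trapezoid, 4 panels, h=0.3000): 0.143031
T(1,1) = 0.159119 + (0.159119 − 0.225472)/3 = 0.137001
T(2,1) = 0.143031 + (0.143031 − 0.159119)/3 = 0.137668
T(2,2) = 0.137668 + (0.137668 − 0.137001)/15 = 0.137712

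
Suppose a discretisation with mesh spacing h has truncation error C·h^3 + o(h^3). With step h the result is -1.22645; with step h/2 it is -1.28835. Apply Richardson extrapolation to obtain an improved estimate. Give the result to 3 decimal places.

-1.297

The leading error scales as h^3; refining by a factor of 2 reduces it by 2^3 = 8.
Extrapolated value = (8·A(h/2) − A(h)) / (8 − 1)
= (8·(-1.28835) − (-1.22645)) / 7
= -9.08035 / 7 = -1.29719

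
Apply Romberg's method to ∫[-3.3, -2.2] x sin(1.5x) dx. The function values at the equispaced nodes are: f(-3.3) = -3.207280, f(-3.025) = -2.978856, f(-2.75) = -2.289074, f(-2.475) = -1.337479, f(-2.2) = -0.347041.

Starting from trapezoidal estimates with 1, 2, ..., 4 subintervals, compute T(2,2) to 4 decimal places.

T(0,0) (trapezoid, 1 panel, h=1.1000): -1.954877
T(1,0) (trapezoid, 2 panels, h=0.5500): -2.236429
T(2,0) (trapezoid, 4 panels, h=0.2750): -2.305207
T(1,1) = -2.236429 + (-2.236429 − (-1.954877))/3 = -2.330280
T(2,1) = -2.305207 + (-2.305207 − (-2.236429))/3 = -2.328133
T(2,2) = -2.328133 + (-2.328133 − (-2.330280))/15 = -2.327990

-2.3280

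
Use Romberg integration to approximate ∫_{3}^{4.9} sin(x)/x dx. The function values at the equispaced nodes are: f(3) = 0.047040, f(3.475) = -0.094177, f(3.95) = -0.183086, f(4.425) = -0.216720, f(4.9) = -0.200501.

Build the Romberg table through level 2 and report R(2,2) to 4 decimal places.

-0.2791

R(0,0) (trapezoid, 1 panel, h=1.9000): -0.145788
R(1,0) (trapezoid, 2 panels, h=0.9500): -0.246826
R(2,0) (trapezoid, 4 panels, h=0.4750): -0.271089
R(1,1) = -0.246826 + (-0.246826 − (-0.145788))/3 = -0.280505
R(2,1) = -0.271089 + (-0.271089 − (-0.246826))/3 = -0.279177
R(2,2) = -0.279177 + (-0.279177 − (-0.280505))/15 = -0.279088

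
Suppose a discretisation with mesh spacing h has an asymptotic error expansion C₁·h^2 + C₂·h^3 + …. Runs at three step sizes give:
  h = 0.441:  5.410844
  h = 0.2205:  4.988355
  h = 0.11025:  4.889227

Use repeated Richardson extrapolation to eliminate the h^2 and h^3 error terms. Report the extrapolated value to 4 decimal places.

First eliminate the h^2 term (factor 2^2 = 4):
  B₁ = (4·4.988355 − 5.410844)/3 = 4.847525
  B₂ = (4·4.889227 − 4.988355)/3 = 4.856184
Then eliminate the h^3 term (factor 2^3 = 8):
  (8·4.856184 − 4.847525)/7 = 4.857421

4.8574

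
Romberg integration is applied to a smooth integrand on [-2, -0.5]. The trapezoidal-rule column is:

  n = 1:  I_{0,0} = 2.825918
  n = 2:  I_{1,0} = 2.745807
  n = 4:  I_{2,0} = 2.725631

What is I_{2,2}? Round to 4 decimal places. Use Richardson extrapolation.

I_{1,1} = (4·2.745807 − 2.825918) / 3 = 2.719103
I_{2,1} = (4·2.725631 − 2.745807) / 3 = 2.718906
I_{2,2} = 2.718906 + (2.718906 − 2.719103)/15 = 2.718893

2.7189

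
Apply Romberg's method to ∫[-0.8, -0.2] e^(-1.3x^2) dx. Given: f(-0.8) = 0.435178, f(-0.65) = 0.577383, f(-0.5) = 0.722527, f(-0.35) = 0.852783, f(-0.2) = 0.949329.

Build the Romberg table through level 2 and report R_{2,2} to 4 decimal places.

0.4275

R_{0,0} (trapezoid, 1 panel, h=0.6000): 0.415352
R_{1,0} (trapezoid, 2 panels, h=0.3000): 0.424434
R_{2,0} (trapezoid, 4 panels, h=0.1500): 0.426742
R_{1,1} = 0.424434 + (0.424434 − 0.415352)/3 = 0.427461
R_{2,1} = 0.426742 + (0.426742 − 0.424434)/3 = 0.427511
R_{2,2} = 0.427511 + (0.427511 − 0.427461)/15 = 0.427514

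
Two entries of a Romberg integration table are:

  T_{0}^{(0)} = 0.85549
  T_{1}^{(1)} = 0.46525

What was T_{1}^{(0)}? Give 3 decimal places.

From T_{1}^{(1)} = (4·T_{1}^{(0)} − T_{0}^{(0)})/3, solve for T_{1}^{(0)}:
4·T_{1}^{(0)} = 3·0.46525 + 0.85549 = 2.25124
T_{1}^{(0)} = 0.56281

0.563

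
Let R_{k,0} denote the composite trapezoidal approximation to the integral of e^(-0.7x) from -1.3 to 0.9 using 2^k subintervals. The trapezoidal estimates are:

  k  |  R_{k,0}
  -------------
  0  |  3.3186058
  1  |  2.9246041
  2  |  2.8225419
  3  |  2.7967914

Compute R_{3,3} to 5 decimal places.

2.78819

Richardson extrapolation on the trapezoidal column (denominator 4−1=3):
R_{1,1} = 2.9246041 + (2.9246041 − 3.3186058)/3 = 2.7932702
R_{2,1} = (4·2.8225419 − 2.9246041) / 3 = 2.7885212
R_{3,1} = (4·2.7967914 − 2.8225419) / 3 = 2.7882079
R_{2,2} = (16·2.7885212 − 2.7932702) / 15 = 2.7882046
R_{3,2} = (16·2.7882079 − 2.7885212) / 15 = 2.7881870
R_{3,3} = 2.7881870 + (2.7881870 − 2.7882046)/63 = 2.7881867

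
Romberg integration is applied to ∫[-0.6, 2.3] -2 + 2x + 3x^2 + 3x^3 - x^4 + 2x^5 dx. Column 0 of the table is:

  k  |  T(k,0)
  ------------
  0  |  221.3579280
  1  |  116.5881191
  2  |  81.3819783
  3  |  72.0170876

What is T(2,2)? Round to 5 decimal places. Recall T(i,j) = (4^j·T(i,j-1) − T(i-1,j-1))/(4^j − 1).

Richardson extrapolation on the trapezoidal column (denominator 4−1=3):
T(1,1) = 116.5881191 + (116.5881191 − 221.3579280)/3 = 81.6648495
T(2,1) = (4·81.3819783 − 116.5881191) / 3 = 69.6465980
T(2,2) = 69.6465980 + (69.6465980 − 81.6648495)/15 = 68.8453812

68.84538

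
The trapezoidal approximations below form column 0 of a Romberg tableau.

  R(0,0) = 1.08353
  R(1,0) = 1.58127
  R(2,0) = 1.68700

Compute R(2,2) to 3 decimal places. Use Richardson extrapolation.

1.721

Richardson extrapolation on the trapezoidal column (denominator 4−1=3):
R(1,1) = (4·1.58127 − 1.08353) / 3 = 1.74718
R(2,1) = (4·1.68700 − 1.58127) / 3 = 1.72224
R(2,2) = 1.72224 + (1.72224 − 1.74718)/15 = 1.72058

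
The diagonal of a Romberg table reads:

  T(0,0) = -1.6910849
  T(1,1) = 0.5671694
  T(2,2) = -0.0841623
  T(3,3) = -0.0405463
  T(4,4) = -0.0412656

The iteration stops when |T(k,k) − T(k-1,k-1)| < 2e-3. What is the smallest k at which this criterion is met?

k = 4

|T(1,1) − T(0,0)| = 2.2582543 ≥ 2e-3
|T(2,2) − T(1,1)| = 0.6513317 ≥ 2e-3
|T(3,3) − T(2,2)| = 0.0436160 ≥ 2e-3
|T(4,4) − T(3,3)| = 0.0007193 < 2e-3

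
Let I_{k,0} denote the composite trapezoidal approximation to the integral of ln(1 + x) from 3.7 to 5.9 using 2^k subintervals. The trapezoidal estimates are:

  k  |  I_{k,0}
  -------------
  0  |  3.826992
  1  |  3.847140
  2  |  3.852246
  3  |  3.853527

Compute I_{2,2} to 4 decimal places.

3.8540

Richardson extrapolation on the trapezoidal column (denominator 4−1=3):
I_{1,1} = (4·3.847140 − 3.826992) / 3 = 3.853856
I_{2,1} = 3.852246 + (3.852246 − 3.847140)/3 = 3.853948
I_{2,2} = (16·3.853948 − 3.853856) / 15 = 3.853954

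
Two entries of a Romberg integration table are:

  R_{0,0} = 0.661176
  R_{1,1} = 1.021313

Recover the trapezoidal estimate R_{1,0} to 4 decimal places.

0.9313

From R_{1,1} = (4·R_{1,0} − R_{0,0})/3, solve for R_{1,0}:
4·R_{1,0} = 3·1.021313 + 0.661176 = 3.725115
R_{1,0} = 0.931279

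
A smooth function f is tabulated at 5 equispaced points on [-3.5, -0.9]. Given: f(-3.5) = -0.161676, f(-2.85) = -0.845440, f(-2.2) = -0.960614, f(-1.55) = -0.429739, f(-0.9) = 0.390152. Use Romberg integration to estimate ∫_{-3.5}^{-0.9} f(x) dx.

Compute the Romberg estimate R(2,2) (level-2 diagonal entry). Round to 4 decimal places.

-1.4656

R(0,0) (trapezoid, 1 panel, h=2.6000): 0.297019
R(1,0) (trapezoid, 2 panels, h=1.3000): -1.100289
R(2,0) (trapezoid, 4 panels, h=0.6500): -1.379011
R(1,1) = -1.100289 + (-1.100289 − 0.297019)/3 = -1.566058
R(2,1) = -1.379011 + (-1.379011 − (-1.100289))/3 = -1.471918
R(2,2) = -1.471918 + (-1.471918 − (-1.566058))/15 = -1.465642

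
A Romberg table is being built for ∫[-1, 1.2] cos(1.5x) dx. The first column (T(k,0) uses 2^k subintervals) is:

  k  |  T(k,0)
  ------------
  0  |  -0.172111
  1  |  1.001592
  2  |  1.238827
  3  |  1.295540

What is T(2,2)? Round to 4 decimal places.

1.3129

Richardson extrapolation on the trapezoidal column (denominator 4−1=3):
T(1,1) = 1.001592 + (1.001592 − (-0.172111))/3 = 1.392826
T(2,1) = 1.238827 + (1.238827 − 1.001592)/3 = 1.317905
T(2,2) = (16·1.317905 − 1.392826) / 15 = 1.312910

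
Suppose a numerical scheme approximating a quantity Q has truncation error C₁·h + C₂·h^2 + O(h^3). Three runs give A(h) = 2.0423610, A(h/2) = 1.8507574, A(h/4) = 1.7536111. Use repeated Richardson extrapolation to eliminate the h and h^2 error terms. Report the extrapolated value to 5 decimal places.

1.65557

First eliminate the h term (factor 2^1 = 2):
  B₁ = (2·1.8507574 − 2.0423610)/1 = 1.6591538
  B₂ = (2·1.7536111 − 1.8507574)/1 = 1.6564648
Then eliminate the h^2 term (factor 2^2 = 4):
  (4·1.6564648 − 1.6591538)/3 = 1.6555685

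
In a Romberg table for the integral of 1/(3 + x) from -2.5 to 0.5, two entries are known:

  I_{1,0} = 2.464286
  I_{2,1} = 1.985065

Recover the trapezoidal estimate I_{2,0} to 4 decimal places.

2.1049

From I_{2,1} = (4·I_{2,0} − I_{1,0})/3, solve for I_{2,0}:
4·I_{2,0} = 3·1.985065 + 2.464286 = 8.419481
I_{2,0} = 2.104870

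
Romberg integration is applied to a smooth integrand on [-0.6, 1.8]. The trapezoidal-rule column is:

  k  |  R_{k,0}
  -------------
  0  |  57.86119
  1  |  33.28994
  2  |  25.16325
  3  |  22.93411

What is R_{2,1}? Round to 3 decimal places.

R_{2,1} = (4·25.16325 − 33.28994) / 3 = 22.45435
(Column j=1 coincides with Simpson's rule on the same nodes.)

22.454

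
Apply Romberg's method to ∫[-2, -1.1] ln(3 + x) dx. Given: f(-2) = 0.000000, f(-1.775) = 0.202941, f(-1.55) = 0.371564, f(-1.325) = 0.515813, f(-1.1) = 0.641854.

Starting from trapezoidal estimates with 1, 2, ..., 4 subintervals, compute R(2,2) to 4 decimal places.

R(0,0) (trapezoid, 1 panel, h=0.9000): 0.288834
R(1,0) (trapezoid, 2 panels, h=0.4500): 0.311621
R(2,0) (trapezoid, 4 panels, h=0.2250): 0.317530
R(1,1) = 0.311621 + (0.311621 − 0.288834)/3 = 0.319217
R(2,1) = 0.317530 + (0.317530 − 0.311621)/3 = 0.319500
R(2,2) = 0.319500 + (0.319500 − 0.319217)/15 = 0.319519

0.3195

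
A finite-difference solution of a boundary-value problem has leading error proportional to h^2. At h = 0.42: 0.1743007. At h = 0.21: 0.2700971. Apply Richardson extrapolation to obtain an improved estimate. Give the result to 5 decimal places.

0.30203

Extrapolated value = (4·A(h/2) − A(h)) / (4 − 1)
= (4·0.2700971 − 0.1743007) / 3
= 0.9060877 / 3 = 0.3020292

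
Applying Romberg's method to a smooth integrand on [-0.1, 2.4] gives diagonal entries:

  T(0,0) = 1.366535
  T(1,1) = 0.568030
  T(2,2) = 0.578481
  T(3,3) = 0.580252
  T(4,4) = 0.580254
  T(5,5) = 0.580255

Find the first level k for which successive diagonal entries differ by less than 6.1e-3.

k = 3

|T(1,1) − T(0,0)| = 0.798505 ≥ 6.1e-3
|T(2,2) − T(1,1)| = 0.010451 ≥ 6.1e-3
|T(3,3) − T(2,2)| = 0.001771 < 6.1e-3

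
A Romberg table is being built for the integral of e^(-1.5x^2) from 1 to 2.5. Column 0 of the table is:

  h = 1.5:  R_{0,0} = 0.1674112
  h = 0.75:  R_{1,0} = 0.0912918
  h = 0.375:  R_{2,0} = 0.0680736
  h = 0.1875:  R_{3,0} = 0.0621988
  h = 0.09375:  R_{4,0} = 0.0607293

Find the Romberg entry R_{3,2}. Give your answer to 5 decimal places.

R_{2,1} = 0.0680736 + (0.0680736 − 0.0912918)/3 = 0.0603342
R_{3,1} = 0.0621988 + (0.0621988 − 0.0680736)/3 = 0.0602405
R_{3,2} = 0.0602405 + (0.0602405 − 0.0603342)/15 = 0.0602343

0.06023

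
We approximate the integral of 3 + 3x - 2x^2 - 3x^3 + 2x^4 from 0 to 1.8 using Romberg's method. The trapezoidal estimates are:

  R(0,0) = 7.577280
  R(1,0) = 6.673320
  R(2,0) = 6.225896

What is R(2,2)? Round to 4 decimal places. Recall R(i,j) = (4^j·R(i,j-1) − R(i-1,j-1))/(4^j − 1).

6.0571

Richardson extrapolation on the trapezoidal column (denominator 4−1=3):
R(1,1) = (4·6.673320 − 7.577280) / 3 = 6.372000
R(2,1) = 6.225896 + (6.225896 − 6.673320)/3 = 6.076755
R(2,2) = 6.076755 + (6.076755 − 6.372000)/15 = 6.057072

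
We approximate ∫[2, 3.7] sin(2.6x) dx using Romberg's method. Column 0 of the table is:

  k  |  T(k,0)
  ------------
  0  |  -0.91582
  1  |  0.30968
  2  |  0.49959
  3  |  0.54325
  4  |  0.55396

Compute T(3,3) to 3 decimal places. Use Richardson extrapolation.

T(1,1) = 0.30968 + (0.30968 − (-0.91582))/3 = 0.71818
T(2,1) = (4·0.49959 − 0.30968) / 3 = 0.56289
T(3,1) = (4·0.54325 − 0.49959) / 3 = 0.55780
T(2,2) = 0.56289 + (0.56289 − 0.71818)/15 = 0.55254
T(3,2) = 0.55780 + (0.55780 − 0.56289)/15 = 0.55746
T(3,3) = 0.55746 + (0.55746 − 0.55254)/63 = 0.55754

0.558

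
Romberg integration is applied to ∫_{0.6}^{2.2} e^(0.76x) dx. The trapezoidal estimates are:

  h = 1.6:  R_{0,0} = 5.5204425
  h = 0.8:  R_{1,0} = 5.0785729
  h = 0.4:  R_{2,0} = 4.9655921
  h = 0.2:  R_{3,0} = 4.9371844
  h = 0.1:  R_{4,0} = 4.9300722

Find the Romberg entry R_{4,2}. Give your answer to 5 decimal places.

Richardson extrapolation on the trapezoidal column (denominator 4−1=3):
R_{3,1} = (4·4.9371844 − 4.9655921) / 3 = 4.9277152
R_{4,1} = 4.9300722 + (4.9300722 − 4.9371844)/3 = 4.9277015
R_{4,2} = (16·4.9277015 − 4.9277152) / 15 = 4.9277006
(Column j=1 coincides with Simpson's rule on the same nodes.)

4.92770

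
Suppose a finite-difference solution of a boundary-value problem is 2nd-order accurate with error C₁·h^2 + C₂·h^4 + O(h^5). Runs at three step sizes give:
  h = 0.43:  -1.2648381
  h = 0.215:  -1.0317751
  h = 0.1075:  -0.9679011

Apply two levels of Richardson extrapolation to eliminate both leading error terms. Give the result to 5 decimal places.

First eliminate the h^2 term (factor 2^2 = 4):
  B₁ = (4·(-1.0317751) − (-1.2648381))/3 = -0.9540874
  B₂ = (4·(-0.9679011) − (-1.0317751))/3 = -0.9466098
Then eliminate the h^4 term (factor 2^4 = 16):
  (16·(-0.9466098) − (-0.9540874))/15 = -0.9461113

-0.94611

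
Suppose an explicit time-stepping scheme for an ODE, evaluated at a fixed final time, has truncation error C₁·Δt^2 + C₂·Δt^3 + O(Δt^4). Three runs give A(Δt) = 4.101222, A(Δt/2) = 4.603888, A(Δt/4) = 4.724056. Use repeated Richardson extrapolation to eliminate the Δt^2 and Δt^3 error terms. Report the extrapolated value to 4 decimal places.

4.7631

First eliminate the Δt^2 term (factor 2^2 = 4):
  B₁ = (4·4.603888 − 4.101222)/3 = 4.771443
  B₂ = (4·4.724056 − 4.603888)/3 = 4.764112
Then eliminate the Δt^3 term (factor 2^3 = 8):
  (8·4.764112 − 4.771443)/7 = 4.763065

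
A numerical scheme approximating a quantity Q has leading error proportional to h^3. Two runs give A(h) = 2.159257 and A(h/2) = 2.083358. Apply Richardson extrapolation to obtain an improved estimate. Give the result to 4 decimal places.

2.0725

Extrapolated value = (8·A(h/2) − A(h)) / (8 − 1)
= (8·2.083358 − 2.159257) / 7
= 14.507607 / 7 = 2.072515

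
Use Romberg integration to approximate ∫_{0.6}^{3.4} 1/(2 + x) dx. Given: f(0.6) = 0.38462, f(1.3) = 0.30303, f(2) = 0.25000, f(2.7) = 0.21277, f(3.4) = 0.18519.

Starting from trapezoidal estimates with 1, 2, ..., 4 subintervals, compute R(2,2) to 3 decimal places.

R(0,0) (trapezoid, 1 panel, h=2.8000): 0.79773
R(1,0) (trapezoid, 2 panels, h=1.4000): 0.74887
R(2,0) (trapezoid, 4 panels, h=0.7000): 0.73549
R(1,1) = 0.74887 + (0.74887 − 0.79773)/3 = 0.73258
R(2,1) = 0.73549 + (0.73549 − 0.74887)/3 = 0.73103
R(2,2) = 0.73103 + (0.73103 − 0.73258)/15 = 0.73093

0.731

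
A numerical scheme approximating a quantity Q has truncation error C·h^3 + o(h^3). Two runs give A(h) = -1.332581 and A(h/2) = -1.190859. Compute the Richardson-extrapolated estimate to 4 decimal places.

The leading error scales as h^3; refining by a factor of 2 reduces it by 2^3 = 8.
Extrapolated value = (8·A(h/2) − A(h)) / (8 − 1)
= (8·(-1.190859) − (-1.332581)) / 7
= -8.194291 / 7 = -1.170613

-1.1706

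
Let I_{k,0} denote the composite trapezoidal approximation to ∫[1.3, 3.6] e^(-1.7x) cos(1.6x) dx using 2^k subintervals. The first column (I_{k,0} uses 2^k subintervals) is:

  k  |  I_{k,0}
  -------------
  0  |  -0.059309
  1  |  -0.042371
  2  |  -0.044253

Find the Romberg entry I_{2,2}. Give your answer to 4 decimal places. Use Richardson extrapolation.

-0.0454

I_{1,1} = -0.042371 + (-0.042371 − (-0.059309))/3 = -0.036725
I_{2,1} = -0.044253 + (-0.044253 − (-0.042371))/3 = -0.044880
I_{2,2} = -0.044880 + (-0.044880 − (-0.036725))/15 = -0.045424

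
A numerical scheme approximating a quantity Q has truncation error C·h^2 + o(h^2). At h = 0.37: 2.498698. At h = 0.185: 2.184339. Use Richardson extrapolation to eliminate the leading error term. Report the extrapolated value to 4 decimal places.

Extrapolated value = (4·A(h/2) − A(h)) / (4 − 1)
= (4·2.184339 − 2.498698) / 3
= 6.238658 / 3 = 2.079553

2.0796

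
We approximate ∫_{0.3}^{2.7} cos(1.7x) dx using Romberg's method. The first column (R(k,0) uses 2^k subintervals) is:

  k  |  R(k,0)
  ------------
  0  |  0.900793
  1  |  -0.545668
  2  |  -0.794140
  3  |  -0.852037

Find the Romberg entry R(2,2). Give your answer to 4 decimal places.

Richardson extrapolation on the trapezoidal column (denominator 4−1=3):
R(1,1) = -0.545668 + (-0.545668 − 0.900793)/3 = -1.027822
R(2,1) = (4·(-0.794140) − (-0.545668)) / 3 = -0.876964
R(2,2) = -0.876964 + (-0.876964 − (-1.027822))/15 = -0.866907

-0.8669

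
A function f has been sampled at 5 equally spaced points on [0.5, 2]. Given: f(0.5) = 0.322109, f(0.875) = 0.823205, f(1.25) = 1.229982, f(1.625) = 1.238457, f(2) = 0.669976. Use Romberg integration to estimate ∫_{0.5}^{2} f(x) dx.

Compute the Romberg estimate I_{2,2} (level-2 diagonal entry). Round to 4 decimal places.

I_{0,0} (trapezoid, 1 panel, h=1.5000): 0.744064
I_{1,0} (trapezoid, 2 panels, h=0.7500): 1.294518
I_{2,0} (trapezoid, 4 panels, h=0.3750): 1.420382
I_{1,1} = 1.294518 + (1.294518 − 0.744064)/3 = 1.478003
I_{2,1} = 1.420382 + (1.420382 − 1.294518)/3 = 1.462337
I_{2,2} = 1.462337 + (1.462337 − 1.478003)/15 = 1.461293

1.4613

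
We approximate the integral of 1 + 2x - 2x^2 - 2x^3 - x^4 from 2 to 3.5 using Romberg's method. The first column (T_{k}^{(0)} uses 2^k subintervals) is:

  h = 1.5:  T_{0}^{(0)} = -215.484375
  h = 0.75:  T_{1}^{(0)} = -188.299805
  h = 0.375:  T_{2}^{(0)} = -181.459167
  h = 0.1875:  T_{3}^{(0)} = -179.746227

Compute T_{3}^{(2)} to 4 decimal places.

-179.1750

T_{2}^{(1)} = -181.459167 + (-181.459167 − (-188.299805))/3 = -179.178954
T_{3}^{(1)} = (4·(-179.746227) − (-181.459167)) / 3 = -179.175247
T_{3}^{(2)} = -179.175247 + (-179.175247 − (-179.178954))/15 = -179.175000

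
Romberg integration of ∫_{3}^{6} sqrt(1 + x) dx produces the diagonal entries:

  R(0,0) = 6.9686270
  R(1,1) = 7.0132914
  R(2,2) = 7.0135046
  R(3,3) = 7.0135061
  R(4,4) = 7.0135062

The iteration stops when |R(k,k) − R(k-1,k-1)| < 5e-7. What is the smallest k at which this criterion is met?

|R(1,1) − R(0,0)| = 0.0446644 ≥ 5e-7
|R(2,2) − R(1,1)| = 0.0002132 ≥ 5e-7
|R(3,3) − R(2,2)| = 0.0000015 ≥ 5e-7
|R(4,4) − R(3,3)| = 0.0000001 < 5e-7

k = 4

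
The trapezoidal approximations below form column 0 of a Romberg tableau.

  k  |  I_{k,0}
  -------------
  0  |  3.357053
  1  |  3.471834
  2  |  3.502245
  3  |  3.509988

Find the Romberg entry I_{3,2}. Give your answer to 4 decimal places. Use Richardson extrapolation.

I_{2,1} = 3.502245 + (3.502245 − 3.471834)/3 = 3.512382
I_{3,1} = 3.509988 + (3.509988 − 3.502245)/3 = 3.512569
I_{3,2} = 3.512569 + (3.512569 − 3.512382)/15 = 3.512581

3.5126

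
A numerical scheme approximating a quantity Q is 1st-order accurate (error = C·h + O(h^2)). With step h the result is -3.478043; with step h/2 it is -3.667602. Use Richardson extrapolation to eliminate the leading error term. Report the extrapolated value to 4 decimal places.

The leading error scales as h; refining by a factor of 2 reduces it by 2^1 = 2.
Extrapolated value = (2·A(h/2) − A(h)) / (2 − 1)
= (2·(-3.667602) − (-3.478043)) / 1
= -3.857161 / 1 = -3.857161

-3.8572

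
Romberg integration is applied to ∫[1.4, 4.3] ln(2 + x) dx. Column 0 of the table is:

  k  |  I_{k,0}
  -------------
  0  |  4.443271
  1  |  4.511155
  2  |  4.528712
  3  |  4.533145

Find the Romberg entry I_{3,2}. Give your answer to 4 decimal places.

I_{2,1} = (4·4.528712 − 4.511155) / 3 = 4.534564
I_{3,1} = 4.533145 + (4.533145 − 4.528712)/3 = 4.534623
I_{3,2} = (16·4.534623 − 4.534564) / 15 = 4.534627
(Column j=1 coincides with Simpson's rule on the same nodes.)

4.5346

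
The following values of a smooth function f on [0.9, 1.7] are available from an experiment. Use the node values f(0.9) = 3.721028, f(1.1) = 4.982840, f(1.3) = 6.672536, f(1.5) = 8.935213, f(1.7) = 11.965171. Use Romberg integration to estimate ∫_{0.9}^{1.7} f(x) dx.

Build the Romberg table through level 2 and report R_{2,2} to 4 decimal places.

5.6467

R_{0,0} (trapezoid, 1 panel, h=0.8000): 6.274480
R_{1,0} (trapezoid, 2 panels, h=0.4000): 5.806254
R_{2,0} (trapezoid, 4 panels, h=0.2000): 5.686738
R_{1,1} = 5.806254 + (5.806254 − 6.274480)/3 = 5.650179
R_{2,1} = 5.686738 + (5.686738 − 5.806254)/3 = 5.646899
R_{2,2} = 5.646899 + (5.646899 − 5.650179)/15 = 5.646680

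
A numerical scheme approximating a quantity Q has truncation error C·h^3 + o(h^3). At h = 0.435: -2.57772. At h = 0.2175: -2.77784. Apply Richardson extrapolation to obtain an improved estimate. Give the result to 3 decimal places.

-2.806

The leading error scales as h^3; refining by a factor of 2 reduces it by 2^3 = 8.
Extrapolated value = (8·A(h/2) − A(h)) / (8 − 1)
= (8·(-2.77784) − (-2.57772)) / 7
= -19.64500 / 7 = -2.80643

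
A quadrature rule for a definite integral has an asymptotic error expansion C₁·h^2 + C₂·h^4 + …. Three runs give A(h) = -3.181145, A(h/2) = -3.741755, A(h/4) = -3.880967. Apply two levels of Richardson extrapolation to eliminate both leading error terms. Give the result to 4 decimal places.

-3.9273

First eliminate the h^2 term (factor 2^2 = 4):
  B₁ = (4·(-3.741755) − (-3.181145))/3 = -3.928625
  B₂ = (4·(-3.880967) − (-3.741755))/3 = -3.927371
Then eliminate the h^4 term (factor 2^4 = 16):
  (16·(-3.927371) − (-3.928625))/15 = -3.927287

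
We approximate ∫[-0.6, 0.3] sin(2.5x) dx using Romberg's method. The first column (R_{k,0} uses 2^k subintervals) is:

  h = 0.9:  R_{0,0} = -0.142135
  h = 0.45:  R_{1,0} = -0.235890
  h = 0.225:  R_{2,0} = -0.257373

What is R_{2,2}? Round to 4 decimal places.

-0.2644

Richardson extrapolation on the trapezoidal column (denominator 4−1=3):
R_{1,1} = -0.235890 + (-0.235890 − (-0.142135))/3 = -0.267142
R_{2,1} = -0.257373 + (-0.257373 − (-0.235890))/3 = -0.264534
R_{2,2} = -0.264534 + (-0.264534 − (-0.267142))/15 = -0.264360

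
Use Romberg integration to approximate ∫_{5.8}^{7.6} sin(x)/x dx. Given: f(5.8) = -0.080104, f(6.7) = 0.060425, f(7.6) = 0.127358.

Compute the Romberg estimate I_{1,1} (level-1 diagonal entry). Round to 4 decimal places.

I_{0,0} (trapezoid, 1 panel, h=1.8000): 0.042529
I_{1,0} (trapezoid, 2 panels, h=0.9000): 0.075647
I_{1,1} = 0.075647 + (0.075647 − 0.042529)/3 = 0.086686

0.0867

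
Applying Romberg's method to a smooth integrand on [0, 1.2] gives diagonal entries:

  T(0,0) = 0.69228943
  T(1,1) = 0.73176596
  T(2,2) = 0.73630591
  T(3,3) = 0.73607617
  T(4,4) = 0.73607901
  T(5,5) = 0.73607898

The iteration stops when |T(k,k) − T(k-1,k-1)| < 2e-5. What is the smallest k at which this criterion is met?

|T(1,1) − T(0,0)| = 0.03947653 ≥ 2e-5
|T(2,2) − T(1,1)| = 0.00453995 ≥ 2e-5
|T(3,3) − T(2,2)| = 0.00022974 ≥ 2e-5
|T(4,4) − T(3,3)| = 0.00000284 < 2e-5

k = 4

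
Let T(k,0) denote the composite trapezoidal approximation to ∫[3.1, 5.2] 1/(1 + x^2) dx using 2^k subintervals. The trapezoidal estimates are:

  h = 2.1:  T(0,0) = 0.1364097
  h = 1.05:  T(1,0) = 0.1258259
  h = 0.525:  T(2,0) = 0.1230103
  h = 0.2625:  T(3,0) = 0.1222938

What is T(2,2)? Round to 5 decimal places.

0.12206

T(1,1) = (4·0.1258259 − 0.1364097) / 3 = 0.1222980
T(2,1) = 0.1230103 + (0.1230103 − 0.1258259)/3 = 0.1220718
T(2,2) = (16·0.1220718 − 0.1222980) / 15 = 0.1220567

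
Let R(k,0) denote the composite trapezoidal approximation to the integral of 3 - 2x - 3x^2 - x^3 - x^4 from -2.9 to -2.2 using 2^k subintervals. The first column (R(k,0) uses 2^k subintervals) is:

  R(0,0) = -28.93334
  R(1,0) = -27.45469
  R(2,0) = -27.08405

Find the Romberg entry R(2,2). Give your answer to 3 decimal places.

-26.960

Richardson extrapolation on the trapezoidal column (denominator 4−1=3):
R(1,1) = (4·(-27.45469) − (-28.93334)) / 3 = -26.96181
R(2,1) = -27.08405 + (-27.08405 − (-27.45469))/3 = -26.96050
R(2,2) = (16·(-26.96050) − (-26.96181)) / 15 = -26.96041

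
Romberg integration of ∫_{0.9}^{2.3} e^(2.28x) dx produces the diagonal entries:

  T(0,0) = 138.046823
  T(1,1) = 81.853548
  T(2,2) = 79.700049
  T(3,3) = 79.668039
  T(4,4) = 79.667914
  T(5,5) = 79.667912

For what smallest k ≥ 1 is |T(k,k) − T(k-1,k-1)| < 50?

k = 2

|T(1,1) − T(0,0)| = 56.193275 ≥ 50
|T(2,2) − T(1,1)| = 2.153499 < 50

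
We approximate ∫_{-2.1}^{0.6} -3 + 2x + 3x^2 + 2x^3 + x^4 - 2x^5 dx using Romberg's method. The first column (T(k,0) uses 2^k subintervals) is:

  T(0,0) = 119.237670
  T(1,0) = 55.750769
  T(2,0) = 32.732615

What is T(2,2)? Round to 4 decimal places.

Richardson extrapolation on the trapezoidal column (denominator 4−1=3):
T(1,1) = (4·55.750769 − 119.237670) / 3 = 34.588469
T(2,1) = (4·32.732615 − 55.750769) / 3 = 25.059897
T(2,2) = (16·25.059897 − 34.588469) / 15 = 24.424659
(Column j=1 coincides with Simpson's rule on the same nodes.)

24.4247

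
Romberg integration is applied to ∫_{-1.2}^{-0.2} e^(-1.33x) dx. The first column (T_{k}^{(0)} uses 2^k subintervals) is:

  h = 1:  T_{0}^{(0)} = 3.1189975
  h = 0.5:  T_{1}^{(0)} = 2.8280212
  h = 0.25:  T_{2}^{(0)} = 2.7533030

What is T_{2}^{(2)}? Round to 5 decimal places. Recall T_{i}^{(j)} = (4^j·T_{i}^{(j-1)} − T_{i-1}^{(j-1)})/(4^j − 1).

T_{1}^{(1)} = 2.8280212 + (2.8280212 − 3.1189975)/3 = 2.7310291
T_{2}^{(1)} = (4·2.7533030 − 2.8280212) / 3 = 2.7283969
T_{2}^{(2)} = (16·2.7283969 − 2.7310291) / 15 = 2.7282214

2.72822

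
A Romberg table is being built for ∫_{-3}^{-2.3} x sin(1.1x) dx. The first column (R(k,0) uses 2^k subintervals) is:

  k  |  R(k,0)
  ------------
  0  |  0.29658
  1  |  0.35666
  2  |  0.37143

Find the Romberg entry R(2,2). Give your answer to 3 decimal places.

R(1,1) = 0.35666 + (0.35666 − 0.29658)/3 = 0.37669
R(2,1) = (4·0.37143 − 0.35666) / 3 = 0.37635
R(2,2) = 0.37635 + (0.37635 − 0.37669)/15 = 0.37633

0.376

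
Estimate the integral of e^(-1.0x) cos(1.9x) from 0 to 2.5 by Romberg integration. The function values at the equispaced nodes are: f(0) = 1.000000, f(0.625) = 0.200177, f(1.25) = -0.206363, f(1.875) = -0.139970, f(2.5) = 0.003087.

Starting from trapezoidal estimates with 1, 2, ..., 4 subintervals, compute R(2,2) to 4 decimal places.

R(0,0) (trapezoid, 1 panel, h=2.5000): 1.253859
R(1,0) (trapezoid, 2 panels, h=1.2500): 0.368976
R(2,0) (trapezoid, 4 panels, h=0.6250): 0.222117
R(1,1) = 0.368976 + (0.368976 − 1.253859)/3 = 0.074015
R(2,1) = 0.222117 + (0.222117 − 0.368976)/3 = 0.173164
R(2,2) = 0.173164 + (0.173164 − 0.074015)/15 = 0.179774

0.1798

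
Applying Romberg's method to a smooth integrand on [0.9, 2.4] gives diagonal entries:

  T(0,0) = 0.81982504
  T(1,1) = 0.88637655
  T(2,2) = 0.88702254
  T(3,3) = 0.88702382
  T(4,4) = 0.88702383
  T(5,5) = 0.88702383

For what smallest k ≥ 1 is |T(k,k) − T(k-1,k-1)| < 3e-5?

k = 3

|T(1,1) − T(0,0)| = 0.06655151 ≥ 3e-5
|T(2,2) − T(1,1)| = 0.00064599 ≥ 3e-5
|T(3,3) − T(2,2)| = 0.00000128 < 3e-5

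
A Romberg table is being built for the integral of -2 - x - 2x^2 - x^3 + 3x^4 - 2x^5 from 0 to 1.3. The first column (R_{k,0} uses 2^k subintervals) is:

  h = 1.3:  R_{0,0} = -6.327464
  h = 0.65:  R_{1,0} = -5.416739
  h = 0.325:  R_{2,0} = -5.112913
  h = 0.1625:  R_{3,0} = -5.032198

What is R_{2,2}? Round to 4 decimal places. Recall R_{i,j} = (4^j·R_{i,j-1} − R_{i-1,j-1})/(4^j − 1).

R_{1,1} = -5.416739 + (-5.416739 − (-6.327464))/3 = -5.113164
R_{2,1} = -5.112913 + (-5.112913 − (-5.416739))/3 = -5.011638
R_{2,2} = (16·(-5.011638) − (-5.113164)) / 15 = -5.004870

-5.0049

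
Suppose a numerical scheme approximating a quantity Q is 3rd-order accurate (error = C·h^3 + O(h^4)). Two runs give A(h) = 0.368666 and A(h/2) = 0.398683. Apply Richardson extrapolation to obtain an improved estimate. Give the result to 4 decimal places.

Extrapolated value = (8·A(h/2) − A(h)) / (8 − 1)
= (8·0.398683 − 0.368666) / 7
= 2.820798 / 7 = 0.402971

0.4030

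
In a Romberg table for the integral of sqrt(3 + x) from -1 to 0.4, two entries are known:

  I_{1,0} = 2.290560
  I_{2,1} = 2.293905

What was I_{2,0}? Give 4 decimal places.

2.2931

From I_{2,1} = (4·I_{2,0} − I_{1,0})/3, solve for I_{2,0}:
4·I_{2,0} = 3·2.293905 + 2.290560 = 9.172275
I_{2,0} = 2.293069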